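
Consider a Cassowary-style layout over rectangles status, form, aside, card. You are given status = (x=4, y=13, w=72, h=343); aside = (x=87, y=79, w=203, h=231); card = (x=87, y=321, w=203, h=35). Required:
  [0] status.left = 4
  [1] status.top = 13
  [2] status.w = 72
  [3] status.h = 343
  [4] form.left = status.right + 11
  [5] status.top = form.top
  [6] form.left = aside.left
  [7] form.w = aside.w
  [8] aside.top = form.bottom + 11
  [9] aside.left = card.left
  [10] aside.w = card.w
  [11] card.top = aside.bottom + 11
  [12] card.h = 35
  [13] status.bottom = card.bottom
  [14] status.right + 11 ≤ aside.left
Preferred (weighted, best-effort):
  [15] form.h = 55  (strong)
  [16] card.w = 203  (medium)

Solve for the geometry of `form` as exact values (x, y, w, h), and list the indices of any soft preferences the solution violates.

1. form.x = 87  [form.left = status.right + 11]
2. form.y = 13  [status.top = form.top]
3. form.w = 203  [form.w = aside.w]
4. form.h = 55  [aside.top = form.bottom + 11]

form = (x=87, y=13, w=203, h=55)
violated soft preferences: none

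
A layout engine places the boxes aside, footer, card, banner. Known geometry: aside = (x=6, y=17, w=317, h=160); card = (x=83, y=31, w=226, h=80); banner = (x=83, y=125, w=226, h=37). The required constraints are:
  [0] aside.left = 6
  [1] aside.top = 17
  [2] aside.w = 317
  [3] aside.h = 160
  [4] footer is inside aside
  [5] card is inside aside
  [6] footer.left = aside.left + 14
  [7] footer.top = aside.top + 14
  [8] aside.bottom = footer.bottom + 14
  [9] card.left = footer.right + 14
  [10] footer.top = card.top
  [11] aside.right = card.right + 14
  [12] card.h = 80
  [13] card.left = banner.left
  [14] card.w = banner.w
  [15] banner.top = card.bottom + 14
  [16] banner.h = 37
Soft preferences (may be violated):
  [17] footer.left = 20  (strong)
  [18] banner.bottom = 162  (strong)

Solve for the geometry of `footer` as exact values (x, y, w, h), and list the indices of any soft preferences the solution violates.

1. footer.x = 20  [footer.left = aside.left + 14]
2. footer.y = 31  [footer.top = aside.top + 14]
3. footer.h = 132  [aside.bottom = footer.bottom + 14]
4. footer.w = 49  [card.left = footer.right + 14]

footer = (x=20, y=31, w=49, h=132)
violated soft preferences: none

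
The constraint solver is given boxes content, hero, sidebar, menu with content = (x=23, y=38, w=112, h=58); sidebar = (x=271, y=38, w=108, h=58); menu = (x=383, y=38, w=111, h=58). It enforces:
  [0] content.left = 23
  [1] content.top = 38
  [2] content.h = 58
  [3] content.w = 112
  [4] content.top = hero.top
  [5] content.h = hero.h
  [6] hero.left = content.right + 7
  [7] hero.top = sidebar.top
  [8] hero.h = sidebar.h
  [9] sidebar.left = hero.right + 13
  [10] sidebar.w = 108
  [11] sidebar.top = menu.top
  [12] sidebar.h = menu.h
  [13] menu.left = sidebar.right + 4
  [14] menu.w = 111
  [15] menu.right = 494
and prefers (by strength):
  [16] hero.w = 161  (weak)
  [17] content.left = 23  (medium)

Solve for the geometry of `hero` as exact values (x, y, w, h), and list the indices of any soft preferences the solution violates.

1. hero.y = 38  [content.top = hero.top]
2. hero.h = 58  [content.h = hero.h]
3. hero.x = 142  [hero.left = content.right + 7]
4. hero.w = 116  [sidebar.left = hero.right + 13]

hero = (x=142, y=38, w=116, h=58)
violated soft preferences: 16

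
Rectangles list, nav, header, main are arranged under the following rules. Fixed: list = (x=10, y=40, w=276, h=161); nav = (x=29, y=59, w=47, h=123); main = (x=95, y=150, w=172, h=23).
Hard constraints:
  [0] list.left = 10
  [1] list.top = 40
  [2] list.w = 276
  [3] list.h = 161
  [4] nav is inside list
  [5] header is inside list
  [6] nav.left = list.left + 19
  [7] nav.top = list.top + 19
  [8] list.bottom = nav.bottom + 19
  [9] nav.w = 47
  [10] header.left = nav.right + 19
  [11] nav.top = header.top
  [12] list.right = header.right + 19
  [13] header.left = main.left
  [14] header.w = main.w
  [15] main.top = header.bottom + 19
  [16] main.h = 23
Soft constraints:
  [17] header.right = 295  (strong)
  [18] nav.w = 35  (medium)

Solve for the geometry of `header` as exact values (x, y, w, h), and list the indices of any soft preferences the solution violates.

1. header.x = 95  [header.left = nav.right + 19]
2. header.y = 59  [nav.top = header.top]
3. header.w = 172  [list.right = header.right + 19]
4. header.h = 72  [main.top = header.bottom + 19]

header = (x=95, y=59, w=172, h=72)
violated soft preferences: 17, 18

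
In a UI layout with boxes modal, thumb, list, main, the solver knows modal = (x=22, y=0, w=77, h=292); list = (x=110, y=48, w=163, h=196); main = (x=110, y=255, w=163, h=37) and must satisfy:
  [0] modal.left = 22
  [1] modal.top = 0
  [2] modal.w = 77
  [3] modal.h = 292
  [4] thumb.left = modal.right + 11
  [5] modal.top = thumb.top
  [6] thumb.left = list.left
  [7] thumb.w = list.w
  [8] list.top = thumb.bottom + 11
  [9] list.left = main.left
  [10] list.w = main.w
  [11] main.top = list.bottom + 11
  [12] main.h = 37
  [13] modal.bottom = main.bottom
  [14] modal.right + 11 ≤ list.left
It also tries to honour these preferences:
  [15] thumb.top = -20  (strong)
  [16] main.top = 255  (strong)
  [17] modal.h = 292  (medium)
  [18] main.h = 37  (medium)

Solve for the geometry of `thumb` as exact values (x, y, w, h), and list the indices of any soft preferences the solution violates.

thumb = (x=110, y=0, w=163, h=37)
violated soft preferences: 15

1. thumb.x = 110  [thumb.left = modal.right + 11]
2. thumb.y = 0  [modal.top = thumb.top]
3. thumb.w = 163  [thumb.w = list.w]
4. thumb.h = 37  [list.top = thumb.bottom + 11]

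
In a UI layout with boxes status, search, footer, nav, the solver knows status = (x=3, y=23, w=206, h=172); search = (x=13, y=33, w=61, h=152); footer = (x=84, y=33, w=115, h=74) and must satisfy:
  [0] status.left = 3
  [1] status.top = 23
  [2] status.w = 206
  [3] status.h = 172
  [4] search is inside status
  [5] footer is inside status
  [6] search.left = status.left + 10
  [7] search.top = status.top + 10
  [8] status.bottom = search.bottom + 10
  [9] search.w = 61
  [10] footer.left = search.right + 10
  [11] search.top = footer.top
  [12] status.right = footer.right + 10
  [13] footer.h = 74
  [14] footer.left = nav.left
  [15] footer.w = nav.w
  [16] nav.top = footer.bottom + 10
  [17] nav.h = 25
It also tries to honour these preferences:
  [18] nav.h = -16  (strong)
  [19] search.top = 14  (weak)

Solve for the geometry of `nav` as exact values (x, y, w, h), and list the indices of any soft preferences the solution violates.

1. nav.x = 84  [footer.left = nav.left]
2. nav.w = 115  [footer.w = nav.w]
3. nav.y = 117  [nav.top = footer.bottom + 10]
4. nav.h = 25  [nav.h = 25]

nav = (x=84, y=117, w=115, h=25)
violated soft preferences: 18, 19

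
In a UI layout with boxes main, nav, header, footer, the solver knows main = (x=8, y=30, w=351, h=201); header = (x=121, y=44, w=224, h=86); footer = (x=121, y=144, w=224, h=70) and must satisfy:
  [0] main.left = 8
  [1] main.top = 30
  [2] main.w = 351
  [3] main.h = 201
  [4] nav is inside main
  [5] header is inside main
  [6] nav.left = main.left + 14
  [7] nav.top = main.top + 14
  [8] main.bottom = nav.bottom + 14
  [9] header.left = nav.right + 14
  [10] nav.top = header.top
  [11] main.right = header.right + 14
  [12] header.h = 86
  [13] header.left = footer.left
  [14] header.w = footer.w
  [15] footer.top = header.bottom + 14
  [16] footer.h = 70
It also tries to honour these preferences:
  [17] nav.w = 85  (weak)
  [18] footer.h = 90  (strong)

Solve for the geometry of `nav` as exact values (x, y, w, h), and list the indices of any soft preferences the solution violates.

nav = (x=22, y=44, w=85, h=173)
violated soft preferences: 18

1. nav.x = 22  [nav.left = main.left + 14]
2. nav.y = 44  [nav.top = main.top + 14]
3. nav.h = 173  [main.bottom = nav.bottom + 14]
4. nav.w = 85  [header.left = nav.right + 14]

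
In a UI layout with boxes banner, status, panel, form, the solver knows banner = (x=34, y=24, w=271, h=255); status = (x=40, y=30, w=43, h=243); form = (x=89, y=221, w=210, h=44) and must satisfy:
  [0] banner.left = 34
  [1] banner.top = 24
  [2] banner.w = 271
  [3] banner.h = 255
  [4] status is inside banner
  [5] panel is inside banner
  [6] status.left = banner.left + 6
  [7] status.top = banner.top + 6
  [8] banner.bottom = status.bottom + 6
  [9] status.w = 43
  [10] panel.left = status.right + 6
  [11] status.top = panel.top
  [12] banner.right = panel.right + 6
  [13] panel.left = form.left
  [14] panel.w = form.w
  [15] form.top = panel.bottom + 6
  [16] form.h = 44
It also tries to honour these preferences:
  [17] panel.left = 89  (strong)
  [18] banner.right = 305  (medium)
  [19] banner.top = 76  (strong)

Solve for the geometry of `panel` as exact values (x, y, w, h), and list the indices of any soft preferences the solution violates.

1. panel.x = 89  [panel.left = status.right + 6]
2. panel.y = 30  [status.top = panel.top]
3. panel.w = 210  [banner.right = panel.right + 6]
4. panel.h = 185  [form.top = panel.bottom + 6]

panel = (x=89, y=30, w=210, h=185)
violated soft preferences: 19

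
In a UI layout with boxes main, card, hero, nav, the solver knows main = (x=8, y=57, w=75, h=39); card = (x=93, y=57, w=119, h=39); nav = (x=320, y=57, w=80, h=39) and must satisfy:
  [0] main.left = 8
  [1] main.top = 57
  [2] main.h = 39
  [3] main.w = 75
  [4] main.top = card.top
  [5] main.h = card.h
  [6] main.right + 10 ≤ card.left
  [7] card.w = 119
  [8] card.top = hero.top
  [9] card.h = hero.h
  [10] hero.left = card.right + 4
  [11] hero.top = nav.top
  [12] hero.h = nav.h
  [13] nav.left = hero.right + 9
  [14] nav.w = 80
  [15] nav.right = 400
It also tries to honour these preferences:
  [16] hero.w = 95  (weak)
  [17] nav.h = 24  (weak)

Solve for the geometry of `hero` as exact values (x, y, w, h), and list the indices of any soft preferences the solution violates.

hero = (x=216, y=57, w=95, h=39)
violated soft preferences: 17

1. hero.y = 57  [card.top = hero.top]
2. hero.h = 39  [card.h = hero.h]
3. hero.x = 216  [hero.left = card.right + 4]
4. hero.w = 95  [nav.left = hero.right + 9]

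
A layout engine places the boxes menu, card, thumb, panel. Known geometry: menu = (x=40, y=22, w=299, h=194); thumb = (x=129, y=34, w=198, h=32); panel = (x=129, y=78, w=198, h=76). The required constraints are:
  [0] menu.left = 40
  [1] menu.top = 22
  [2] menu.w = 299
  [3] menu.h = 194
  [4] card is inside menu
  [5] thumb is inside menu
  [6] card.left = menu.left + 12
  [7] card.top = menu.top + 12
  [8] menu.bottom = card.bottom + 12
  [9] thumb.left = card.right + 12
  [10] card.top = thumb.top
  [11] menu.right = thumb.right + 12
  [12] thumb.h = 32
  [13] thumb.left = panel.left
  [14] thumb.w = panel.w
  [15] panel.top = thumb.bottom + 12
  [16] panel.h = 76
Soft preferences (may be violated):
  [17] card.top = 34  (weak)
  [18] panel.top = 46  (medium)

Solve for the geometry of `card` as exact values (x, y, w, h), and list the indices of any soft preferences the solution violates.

1. card.x = 52  [card.left = menu.left + 12]
2. card.y = 34  [card.top = menu.top + 12]
3. card.h = 170  [menu.bottom = card.bottom + 12]
4. card.w = 65  [thumb.left = card.right + 12]

card = (x=52, y=34, w=65, h=170)
violated soft preferences: 18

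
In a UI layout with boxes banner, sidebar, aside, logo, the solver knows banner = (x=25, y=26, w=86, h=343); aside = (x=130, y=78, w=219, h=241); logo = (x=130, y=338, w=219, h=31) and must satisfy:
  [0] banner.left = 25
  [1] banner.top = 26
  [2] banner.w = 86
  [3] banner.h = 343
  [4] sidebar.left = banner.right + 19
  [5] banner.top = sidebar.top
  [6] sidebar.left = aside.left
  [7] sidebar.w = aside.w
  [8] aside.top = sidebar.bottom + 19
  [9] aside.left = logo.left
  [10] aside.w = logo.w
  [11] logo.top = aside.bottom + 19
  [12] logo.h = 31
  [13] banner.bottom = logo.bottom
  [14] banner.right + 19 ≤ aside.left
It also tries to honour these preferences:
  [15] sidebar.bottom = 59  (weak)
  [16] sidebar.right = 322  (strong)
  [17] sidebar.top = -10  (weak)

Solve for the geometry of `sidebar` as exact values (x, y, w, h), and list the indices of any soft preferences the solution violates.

1. sidebar.x = 130  [sidebar.left = banner.right + 19]
2. sidebar.y = 26  [banner.top = sidebar.top]
3. sidebar.w = 219  [sidebar.w = aside.w]
4. sidebar.h = 33  [aside.top = sidebar.bottom + 19]

sidebar = (x=130, y=26, w=219, h=33)
violated soft preferences: 16, 17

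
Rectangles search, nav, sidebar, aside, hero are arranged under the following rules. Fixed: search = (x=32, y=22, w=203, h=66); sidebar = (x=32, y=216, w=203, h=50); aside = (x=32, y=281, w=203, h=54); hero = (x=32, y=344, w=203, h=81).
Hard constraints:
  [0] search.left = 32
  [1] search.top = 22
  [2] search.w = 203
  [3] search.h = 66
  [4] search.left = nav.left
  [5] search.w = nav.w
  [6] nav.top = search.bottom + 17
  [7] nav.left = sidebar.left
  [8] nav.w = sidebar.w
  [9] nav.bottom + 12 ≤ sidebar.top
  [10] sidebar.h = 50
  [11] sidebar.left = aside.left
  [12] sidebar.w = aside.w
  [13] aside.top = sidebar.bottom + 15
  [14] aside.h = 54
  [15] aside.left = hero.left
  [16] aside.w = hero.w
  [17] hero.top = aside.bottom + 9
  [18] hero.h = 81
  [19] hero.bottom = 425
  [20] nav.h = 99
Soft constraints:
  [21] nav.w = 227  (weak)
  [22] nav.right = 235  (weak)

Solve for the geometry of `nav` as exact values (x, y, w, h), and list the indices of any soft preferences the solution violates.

nav = (x=32, y=105, w=203, h=99)
violated soft preferences: 21

1. nav.x = 32  [search.left = nav.left]
2. nav.w = 203  [search.w = nav.w]
3. nav.y = 105  [nav.top = search.bottom + 17]
4. nav.h = 99  [nav.h = 99]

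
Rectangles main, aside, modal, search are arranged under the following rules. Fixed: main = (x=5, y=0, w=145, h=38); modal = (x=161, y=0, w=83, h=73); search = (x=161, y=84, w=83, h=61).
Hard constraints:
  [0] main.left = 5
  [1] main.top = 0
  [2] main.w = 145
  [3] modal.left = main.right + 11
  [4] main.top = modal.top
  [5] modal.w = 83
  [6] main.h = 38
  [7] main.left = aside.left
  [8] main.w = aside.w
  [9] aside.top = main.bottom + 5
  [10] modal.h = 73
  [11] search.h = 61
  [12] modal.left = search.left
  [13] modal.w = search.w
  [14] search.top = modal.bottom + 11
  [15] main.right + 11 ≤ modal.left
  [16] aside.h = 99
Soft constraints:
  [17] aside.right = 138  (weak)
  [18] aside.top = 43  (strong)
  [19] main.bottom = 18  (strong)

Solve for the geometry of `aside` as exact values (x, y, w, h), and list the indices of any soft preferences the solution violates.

aside = (x=5, y=43, w=145, h=99)
violated soft preferences: 17, 19

1. aside.x = 5  [main.left = aside.left]
2. aside.w = 145  [main.w = aside.w]
3. aside.y = 43  [aside.top = main.bottom + 5]
4. aside.h = 99  [aside.h = 99]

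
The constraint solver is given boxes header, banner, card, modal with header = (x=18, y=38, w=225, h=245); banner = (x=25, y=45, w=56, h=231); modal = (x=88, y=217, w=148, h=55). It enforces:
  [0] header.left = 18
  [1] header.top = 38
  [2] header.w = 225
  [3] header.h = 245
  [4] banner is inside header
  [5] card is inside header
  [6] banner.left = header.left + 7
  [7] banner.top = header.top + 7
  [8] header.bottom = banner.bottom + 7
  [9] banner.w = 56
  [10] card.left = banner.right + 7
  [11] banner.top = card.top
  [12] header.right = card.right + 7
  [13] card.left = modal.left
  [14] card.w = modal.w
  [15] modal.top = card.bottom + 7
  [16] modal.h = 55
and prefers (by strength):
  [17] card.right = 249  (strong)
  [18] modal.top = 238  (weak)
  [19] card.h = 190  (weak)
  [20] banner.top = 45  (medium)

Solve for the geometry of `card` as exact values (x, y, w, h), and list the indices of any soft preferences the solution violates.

card = (x=88, y=45, w=148, h=165)
violated soft preferences: 17, 18, 19

1. card.x = 88  [card.left = banner.right + 7]
2. card.y = 45  [banner.top = card.top]
3. card.w = 148  [header.right = card.right + 7]
4. card.h = 165  [modal.top = card.bottom + 7]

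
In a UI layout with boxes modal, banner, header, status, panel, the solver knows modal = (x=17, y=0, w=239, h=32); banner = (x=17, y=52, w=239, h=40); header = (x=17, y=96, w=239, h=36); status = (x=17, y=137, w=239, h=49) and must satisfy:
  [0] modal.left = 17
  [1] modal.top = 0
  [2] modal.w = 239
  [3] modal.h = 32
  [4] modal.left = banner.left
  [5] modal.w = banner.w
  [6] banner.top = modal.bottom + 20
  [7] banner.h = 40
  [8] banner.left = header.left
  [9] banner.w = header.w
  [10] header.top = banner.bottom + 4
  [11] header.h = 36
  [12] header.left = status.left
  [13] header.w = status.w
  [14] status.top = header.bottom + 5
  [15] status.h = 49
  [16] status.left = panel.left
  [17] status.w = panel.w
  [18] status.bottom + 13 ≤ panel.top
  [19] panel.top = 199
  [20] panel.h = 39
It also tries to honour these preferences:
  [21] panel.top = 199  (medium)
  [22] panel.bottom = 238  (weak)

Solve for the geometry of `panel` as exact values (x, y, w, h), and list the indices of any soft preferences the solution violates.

1. panel.x = 17  [status.left = panel.left]
2. panel.w = 239  [status.w = panel.w]
3. panel.y = 199  [panel.top = 199]
4. panel.h = 39  [panel.h = 39]

panel = (x=17, y=199, w=239, h=39)
violated soft preferences: none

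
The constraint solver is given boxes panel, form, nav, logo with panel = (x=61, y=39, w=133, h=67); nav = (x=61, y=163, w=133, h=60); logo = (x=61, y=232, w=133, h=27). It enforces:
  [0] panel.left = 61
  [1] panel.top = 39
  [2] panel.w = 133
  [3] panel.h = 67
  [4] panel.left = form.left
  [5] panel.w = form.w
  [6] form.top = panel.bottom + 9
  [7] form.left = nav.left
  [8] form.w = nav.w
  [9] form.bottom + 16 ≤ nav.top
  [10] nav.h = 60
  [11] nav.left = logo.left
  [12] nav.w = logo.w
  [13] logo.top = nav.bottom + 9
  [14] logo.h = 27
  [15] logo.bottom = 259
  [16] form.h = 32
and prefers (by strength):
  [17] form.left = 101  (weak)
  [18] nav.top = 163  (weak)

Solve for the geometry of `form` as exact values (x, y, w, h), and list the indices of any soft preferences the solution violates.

form = (x=61, y=115, w=133, h=32)
violated soft preferences: 17

1. form.x = 61  [panel.left = form.left]
2. form.w = 133  [panel.w = form.w]
3. form.y = 115  [form.top = panel.bottom + 9]
4. form.h = 32  [form.h = 32]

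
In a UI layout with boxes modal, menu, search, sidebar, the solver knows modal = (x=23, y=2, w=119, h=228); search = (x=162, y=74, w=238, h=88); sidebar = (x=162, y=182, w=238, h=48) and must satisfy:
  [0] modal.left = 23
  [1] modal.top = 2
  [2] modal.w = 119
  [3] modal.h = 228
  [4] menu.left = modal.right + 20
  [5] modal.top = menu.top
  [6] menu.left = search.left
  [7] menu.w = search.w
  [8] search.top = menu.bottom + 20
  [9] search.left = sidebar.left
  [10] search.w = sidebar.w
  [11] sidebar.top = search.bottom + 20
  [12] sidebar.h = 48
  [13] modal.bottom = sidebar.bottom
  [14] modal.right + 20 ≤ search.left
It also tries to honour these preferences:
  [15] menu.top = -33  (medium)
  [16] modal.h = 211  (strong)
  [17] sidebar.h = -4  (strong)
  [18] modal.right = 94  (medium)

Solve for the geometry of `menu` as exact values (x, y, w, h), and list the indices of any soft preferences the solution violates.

1. menu.x = 162  [menu.left = modal.right + 20]
2. menu.y = 2  [modal.top = menu.top]
3. menu.w = 238  [menu.w = search.w]
4. menu.h = 52  [search.top = menu.bottom + 20]

menu = (x=162, y=2, w=238, h=52)
violated soft preferences: 15, 16, 17, 18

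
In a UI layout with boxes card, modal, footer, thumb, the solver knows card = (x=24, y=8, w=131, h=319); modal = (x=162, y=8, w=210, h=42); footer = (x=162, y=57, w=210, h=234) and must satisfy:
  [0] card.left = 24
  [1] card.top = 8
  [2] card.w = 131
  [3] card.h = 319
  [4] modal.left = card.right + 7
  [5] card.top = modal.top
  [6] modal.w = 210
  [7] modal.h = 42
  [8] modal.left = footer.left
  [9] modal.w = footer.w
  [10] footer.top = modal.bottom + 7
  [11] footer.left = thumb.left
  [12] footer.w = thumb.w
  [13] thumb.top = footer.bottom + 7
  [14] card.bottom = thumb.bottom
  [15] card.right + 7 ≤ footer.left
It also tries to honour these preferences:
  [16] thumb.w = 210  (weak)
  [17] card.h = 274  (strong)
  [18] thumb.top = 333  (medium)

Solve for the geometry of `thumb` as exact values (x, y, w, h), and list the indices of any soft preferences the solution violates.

1. thumb.x = 162  [footer.left = thumb.left]
2. thumb.w = 210  [footer.w = thumb.w]
3. thumb.y = 298  [thumb.top = footer.bottom + 7]
4. thumb.h = 29  [card.bottom = thumb.bottom]

thumb = (x=162, y=298, w=210, h=29)
violated soft preferences: 17, 18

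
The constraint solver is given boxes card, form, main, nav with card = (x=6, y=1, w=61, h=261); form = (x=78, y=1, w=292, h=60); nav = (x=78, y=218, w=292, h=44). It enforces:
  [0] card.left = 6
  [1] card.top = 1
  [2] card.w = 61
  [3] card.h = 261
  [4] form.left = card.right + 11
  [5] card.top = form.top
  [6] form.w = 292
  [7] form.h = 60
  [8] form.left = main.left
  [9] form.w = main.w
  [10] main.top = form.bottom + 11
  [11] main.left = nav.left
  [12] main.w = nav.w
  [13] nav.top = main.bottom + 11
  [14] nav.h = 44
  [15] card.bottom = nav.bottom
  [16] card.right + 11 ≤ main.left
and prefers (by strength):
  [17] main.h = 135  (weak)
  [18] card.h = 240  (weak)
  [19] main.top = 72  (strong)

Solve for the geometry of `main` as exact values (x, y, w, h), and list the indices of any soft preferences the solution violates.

main = (x=78, y=72, w=292, h=135)
violated soft preferences: 18

1. main.x = 78  [form.left = main.left]
2. main.w = 292  [form.w = main.w]
3. main.y = 72  [main.top = form.bottom + 11]
4. main.h = 135  [nav.top = main.bottom + 11]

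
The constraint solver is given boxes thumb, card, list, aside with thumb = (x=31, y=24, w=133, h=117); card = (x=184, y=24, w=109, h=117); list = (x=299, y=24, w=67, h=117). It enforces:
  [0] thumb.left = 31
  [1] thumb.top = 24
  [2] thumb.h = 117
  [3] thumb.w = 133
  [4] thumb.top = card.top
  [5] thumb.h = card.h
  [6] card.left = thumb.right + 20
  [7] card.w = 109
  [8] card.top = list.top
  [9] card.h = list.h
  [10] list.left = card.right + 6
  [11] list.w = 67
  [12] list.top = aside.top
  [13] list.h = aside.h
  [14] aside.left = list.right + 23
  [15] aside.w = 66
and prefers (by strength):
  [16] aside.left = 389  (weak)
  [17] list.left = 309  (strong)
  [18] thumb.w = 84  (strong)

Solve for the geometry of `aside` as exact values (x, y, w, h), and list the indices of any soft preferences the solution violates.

aside = (x=389, y=24, w=66, h=117)
violated soft preferences: 17, 18

1. aside.y = 24  [list.top = aside.top]
2. aside.h = 117  [list.h = aside.h]
3. aside.x = 389  [aside.left = list.right + 23]
4. aside.w = 66  [aside.w = 66]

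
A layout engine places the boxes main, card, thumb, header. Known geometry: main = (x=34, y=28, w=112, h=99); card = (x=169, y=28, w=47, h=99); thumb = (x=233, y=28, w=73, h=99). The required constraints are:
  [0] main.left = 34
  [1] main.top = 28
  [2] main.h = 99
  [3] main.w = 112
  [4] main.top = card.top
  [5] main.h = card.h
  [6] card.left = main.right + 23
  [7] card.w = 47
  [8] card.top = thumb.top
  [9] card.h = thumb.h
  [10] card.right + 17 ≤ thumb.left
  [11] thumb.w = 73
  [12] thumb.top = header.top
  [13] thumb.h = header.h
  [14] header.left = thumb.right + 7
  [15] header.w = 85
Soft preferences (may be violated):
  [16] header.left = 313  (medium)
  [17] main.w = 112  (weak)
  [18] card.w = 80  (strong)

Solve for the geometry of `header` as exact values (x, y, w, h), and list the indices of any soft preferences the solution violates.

header = (x=313, y=28, w=85, h=99)
violated soft preferences: 18

1. header.y = 28  [thumb.top = header.top]
2. header.h = 99  [thumb.h = header.h]
3. header.x = 313  [header.left = thumb.right + 7]
4. header.w = 85  [header.w = 85]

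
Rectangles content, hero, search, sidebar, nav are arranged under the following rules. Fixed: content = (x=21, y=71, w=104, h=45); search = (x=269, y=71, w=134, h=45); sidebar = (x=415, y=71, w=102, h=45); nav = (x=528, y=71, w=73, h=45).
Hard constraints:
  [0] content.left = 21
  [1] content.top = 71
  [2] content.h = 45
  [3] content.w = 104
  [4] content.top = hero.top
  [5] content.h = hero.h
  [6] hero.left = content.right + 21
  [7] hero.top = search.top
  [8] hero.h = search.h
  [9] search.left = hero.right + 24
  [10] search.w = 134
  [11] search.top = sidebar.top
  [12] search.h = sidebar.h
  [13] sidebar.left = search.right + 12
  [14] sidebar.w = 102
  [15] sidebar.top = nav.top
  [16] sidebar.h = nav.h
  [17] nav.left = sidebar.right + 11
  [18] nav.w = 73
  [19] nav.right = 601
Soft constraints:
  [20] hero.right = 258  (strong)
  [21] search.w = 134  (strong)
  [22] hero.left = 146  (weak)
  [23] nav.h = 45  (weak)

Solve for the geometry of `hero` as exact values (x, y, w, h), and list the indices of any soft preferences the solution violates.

1. hero.y = 71  [content.top = hero.top]
2. hero.h = 45  [content.h = hero.h]
3. hero.x = 146  [hero.left = content.right + 21]
4. hero.w = 99  [search.left = hero.right + 24]

hero = (x=146, y=71, w=99, h=45)
violated soft preferences: 20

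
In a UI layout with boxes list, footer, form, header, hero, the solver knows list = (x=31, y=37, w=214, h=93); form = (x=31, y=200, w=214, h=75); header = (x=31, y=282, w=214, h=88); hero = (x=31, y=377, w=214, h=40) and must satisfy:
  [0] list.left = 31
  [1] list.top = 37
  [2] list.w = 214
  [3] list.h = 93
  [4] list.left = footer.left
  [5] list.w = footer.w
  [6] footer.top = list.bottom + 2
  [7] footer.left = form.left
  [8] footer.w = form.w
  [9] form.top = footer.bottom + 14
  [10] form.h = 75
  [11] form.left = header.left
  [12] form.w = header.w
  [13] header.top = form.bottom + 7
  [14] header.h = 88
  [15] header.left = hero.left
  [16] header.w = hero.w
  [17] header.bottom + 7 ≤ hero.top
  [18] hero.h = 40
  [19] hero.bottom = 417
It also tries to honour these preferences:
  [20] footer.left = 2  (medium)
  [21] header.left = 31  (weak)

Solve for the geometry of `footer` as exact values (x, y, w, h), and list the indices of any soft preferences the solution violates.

1. footer.x = 31  [list.left = footer.left]
2. footer.w = 214  [list.w = footer.w]
3. footer.y = 132  [footer.top = list.bottom + 2]
4. footer.h = 54  [form.top = footer.bottom + 14]

footer = (x=31, y=132, w=214, h=54)
violated soft preferences: 20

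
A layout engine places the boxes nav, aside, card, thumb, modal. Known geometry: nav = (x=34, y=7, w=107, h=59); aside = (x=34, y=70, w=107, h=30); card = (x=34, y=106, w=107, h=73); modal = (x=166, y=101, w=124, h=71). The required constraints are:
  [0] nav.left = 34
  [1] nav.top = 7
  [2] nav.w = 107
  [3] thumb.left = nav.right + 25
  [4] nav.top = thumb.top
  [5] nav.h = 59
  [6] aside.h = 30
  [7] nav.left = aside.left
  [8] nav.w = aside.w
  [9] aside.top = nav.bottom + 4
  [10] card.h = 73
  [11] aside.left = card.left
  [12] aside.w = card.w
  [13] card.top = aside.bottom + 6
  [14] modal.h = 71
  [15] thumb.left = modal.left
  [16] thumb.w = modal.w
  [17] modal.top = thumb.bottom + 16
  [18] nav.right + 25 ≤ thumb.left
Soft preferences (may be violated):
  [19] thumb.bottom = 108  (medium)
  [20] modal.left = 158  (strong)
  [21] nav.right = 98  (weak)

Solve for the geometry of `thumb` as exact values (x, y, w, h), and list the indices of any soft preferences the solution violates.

thumb = (x=166, y=7, w=124, h=78)
violated soft preferences: 19, 20, 21

1. thumb.x = 166  [thumb.left = nav.right + 25]
2. thumb.y = 7  [nav.top = thumb.top]
3. thumb.w = 124  [thumb.w = modal.w]
4. thumb.h = 78  [modal.top = thumb.bottom + 16]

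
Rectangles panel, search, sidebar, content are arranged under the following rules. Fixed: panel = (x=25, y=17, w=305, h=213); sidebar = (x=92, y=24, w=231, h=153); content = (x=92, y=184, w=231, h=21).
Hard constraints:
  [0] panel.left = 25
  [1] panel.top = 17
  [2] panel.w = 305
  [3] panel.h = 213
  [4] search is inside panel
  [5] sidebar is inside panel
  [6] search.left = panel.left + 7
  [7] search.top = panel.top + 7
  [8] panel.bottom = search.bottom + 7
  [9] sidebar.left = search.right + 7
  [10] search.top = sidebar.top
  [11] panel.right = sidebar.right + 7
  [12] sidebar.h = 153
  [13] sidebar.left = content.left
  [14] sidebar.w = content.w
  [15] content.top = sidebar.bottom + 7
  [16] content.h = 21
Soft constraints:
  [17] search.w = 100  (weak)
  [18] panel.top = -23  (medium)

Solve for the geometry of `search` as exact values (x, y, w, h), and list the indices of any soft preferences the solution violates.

search = (x=32, y=24, w=53, h=199)
violated soft preferences: 17, 18

1. search.x = 32  [search.left = panel.left + 7]
2. search.y = 24  [search.top = panel.top + 7]
3. search.h = 199  [panel.bottom = search.bottom + 7]
4. search.w = 53  [sidebar.left = search.right + 7]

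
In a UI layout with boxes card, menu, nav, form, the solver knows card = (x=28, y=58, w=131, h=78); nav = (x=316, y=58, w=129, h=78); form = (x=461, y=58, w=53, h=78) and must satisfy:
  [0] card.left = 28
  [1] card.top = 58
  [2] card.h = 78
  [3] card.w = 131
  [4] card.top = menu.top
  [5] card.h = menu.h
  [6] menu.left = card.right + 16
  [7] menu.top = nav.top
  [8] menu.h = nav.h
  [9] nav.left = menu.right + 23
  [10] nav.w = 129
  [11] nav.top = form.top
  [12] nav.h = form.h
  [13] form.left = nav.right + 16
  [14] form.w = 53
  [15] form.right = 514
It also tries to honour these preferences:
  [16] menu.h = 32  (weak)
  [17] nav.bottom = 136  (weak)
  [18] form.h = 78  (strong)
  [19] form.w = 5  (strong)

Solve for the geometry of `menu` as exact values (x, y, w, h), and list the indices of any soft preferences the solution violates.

menu = (x=175, y=58, w=118, h=78)
violated soft preferences: 16, 19

1. menu.y = 58  [card.top = menu.top]
2. menu.h = 78  [card.h = menu.h]
3. menu.x = 175  [menu.left = card.right + 16]
4. menu.w = 118  [nav.left = menu.right + 23]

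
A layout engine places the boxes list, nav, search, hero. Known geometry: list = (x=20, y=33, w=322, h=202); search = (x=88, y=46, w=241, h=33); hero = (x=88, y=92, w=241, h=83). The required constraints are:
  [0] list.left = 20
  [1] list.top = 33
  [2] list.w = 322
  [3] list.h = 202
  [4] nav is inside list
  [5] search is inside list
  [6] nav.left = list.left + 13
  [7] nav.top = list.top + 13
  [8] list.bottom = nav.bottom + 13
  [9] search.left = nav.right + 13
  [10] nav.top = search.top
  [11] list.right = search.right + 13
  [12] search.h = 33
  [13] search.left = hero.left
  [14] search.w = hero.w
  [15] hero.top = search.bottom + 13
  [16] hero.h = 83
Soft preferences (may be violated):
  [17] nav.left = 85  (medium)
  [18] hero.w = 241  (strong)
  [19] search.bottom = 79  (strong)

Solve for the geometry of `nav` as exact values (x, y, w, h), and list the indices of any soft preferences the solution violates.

nav = (x=33, y=46, w=42, h=176)
violated soft preferences: 17

1. nav.x = 33  [nav.left = list.left + 13]
2. nav.y = 46  [nav.top = list.top + 13]
3. nav.h = 176  [list.bottom = nav.bottom + 13]
4. nav.w = 42  [search.left = nav.right + 13]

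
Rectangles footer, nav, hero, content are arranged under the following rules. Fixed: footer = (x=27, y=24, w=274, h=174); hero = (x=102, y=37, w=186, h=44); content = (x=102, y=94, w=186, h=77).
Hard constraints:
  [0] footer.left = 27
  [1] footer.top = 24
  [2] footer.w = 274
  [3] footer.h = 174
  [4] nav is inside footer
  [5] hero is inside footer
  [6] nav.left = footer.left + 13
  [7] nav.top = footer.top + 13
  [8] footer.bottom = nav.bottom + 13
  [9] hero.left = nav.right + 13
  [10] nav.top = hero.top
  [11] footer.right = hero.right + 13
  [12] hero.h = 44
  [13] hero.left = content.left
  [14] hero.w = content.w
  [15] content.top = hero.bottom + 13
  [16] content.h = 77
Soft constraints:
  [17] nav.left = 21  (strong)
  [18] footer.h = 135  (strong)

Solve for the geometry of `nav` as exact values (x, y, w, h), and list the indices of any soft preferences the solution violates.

1. nav.x = 40  [nav.left = footer.left + 13]
2. nav.y = 37  [nav.top = footer.top + 13]
3. nav.h = 148  [footer.bottom = nav.bottom + 13]
4. nav.w = 49  [hero.left = nav.right + 13]

nav = (x=40, y=37, w=49, h=148)
violated soft preferences: 17, 18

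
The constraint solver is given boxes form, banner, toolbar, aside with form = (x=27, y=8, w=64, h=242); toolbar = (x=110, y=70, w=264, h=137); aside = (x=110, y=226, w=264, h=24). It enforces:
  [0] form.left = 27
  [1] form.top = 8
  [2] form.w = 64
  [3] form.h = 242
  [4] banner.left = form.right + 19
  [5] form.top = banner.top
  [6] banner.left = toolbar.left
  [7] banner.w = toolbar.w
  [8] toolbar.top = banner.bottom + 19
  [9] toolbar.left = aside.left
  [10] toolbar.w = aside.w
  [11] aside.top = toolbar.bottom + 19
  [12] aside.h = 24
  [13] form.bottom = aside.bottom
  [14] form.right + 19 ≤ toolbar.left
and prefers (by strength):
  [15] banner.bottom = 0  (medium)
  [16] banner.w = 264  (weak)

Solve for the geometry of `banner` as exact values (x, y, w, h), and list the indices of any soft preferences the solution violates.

1. banner.x = 110  [banner.left = form.right + 19]
2. banner.y = 8  [form.top = banner.top]
3. banner.w = 264  [banner.w = toolbar.w]
4. banner.h = 43  [toolbar.top = banner.bottom + 19]

banner = (x=110, y=8, w=264, h=43)
violated soft preferences: 15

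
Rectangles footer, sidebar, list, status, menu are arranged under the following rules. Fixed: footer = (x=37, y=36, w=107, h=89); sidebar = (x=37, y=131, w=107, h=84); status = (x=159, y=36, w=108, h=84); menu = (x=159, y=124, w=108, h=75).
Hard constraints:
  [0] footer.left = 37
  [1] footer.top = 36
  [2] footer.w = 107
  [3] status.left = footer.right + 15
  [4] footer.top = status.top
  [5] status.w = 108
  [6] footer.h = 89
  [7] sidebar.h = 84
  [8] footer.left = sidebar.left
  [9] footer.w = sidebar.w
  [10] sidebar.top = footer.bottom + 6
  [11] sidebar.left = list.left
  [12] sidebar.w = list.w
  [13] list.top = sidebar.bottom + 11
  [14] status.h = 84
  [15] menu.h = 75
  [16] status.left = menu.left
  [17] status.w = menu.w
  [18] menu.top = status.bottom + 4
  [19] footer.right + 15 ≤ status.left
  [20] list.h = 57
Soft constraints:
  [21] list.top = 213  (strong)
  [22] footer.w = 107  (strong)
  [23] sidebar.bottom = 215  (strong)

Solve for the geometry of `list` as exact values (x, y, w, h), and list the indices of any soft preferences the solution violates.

list = (x=37, y=226, w=107, h=57)
violated soft preferences: 21

1. list.x = 37  [sidebar.left = list.left]
2. list.w = 107  [sidebar.w = list.w]
3. list.y = 226  [list.top = sidebar.bottom + 11]
4. list.h = 57  [list.h = 57]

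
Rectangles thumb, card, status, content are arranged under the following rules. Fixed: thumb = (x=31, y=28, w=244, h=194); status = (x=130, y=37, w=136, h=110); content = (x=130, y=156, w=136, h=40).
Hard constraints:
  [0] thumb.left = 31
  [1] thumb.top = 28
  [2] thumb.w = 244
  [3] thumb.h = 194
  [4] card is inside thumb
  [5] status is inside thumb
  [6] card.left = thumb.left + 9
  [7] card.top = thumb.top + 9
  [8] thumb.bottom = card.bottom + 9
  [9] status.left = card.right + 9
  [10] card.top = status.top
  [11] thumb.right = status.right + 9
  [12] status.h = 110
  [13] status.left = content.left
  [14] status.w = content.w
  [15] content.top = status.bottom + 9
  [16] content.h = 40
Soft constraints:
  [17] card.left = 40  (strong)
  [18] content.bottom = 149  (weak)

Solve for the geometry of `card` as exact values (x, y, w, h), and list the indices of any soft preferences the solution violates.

card = (x=40, y=37, w=81, h=176)
violated soft preferences: 18

1. card.x = 40  [card.left = thumb.left + 9]
2. card.y = 37  [card.top = thumb.top + 9]
3. card.h = 176  [thumb.bottom = card.bottom + 9]
4. card.w = 81  [status.left = card.right + 9]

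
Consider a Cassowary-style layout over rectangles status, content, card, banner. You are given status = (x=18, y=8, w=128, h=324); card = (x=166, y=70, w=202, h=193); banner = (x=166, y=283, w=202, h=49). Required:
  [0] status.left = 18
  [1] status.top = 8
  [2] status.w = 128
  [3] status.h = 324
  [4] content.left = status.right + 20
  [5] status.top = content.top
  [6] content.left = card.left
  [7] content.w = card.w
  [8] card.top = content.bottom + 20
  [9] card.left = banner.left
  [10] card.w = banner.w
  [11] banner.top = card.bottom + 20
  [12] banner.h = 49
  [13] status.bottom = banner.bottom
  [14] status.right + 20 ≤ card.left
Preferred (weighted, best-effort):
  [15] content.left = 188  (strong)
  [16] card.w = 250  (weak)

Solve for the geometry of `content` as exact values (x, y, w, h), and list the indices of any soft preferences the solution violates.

content = (x=166, y=8, w=202, h=42)
violated soft preferences: 15, 16

1. content.x = 166  [content.left = status.right + 20]
2. content.y = 8  [status.top = content.top]
3. content.w = 202  [content.w = card.w]
4. content.h = 42  [card.top = content.bottom + 20]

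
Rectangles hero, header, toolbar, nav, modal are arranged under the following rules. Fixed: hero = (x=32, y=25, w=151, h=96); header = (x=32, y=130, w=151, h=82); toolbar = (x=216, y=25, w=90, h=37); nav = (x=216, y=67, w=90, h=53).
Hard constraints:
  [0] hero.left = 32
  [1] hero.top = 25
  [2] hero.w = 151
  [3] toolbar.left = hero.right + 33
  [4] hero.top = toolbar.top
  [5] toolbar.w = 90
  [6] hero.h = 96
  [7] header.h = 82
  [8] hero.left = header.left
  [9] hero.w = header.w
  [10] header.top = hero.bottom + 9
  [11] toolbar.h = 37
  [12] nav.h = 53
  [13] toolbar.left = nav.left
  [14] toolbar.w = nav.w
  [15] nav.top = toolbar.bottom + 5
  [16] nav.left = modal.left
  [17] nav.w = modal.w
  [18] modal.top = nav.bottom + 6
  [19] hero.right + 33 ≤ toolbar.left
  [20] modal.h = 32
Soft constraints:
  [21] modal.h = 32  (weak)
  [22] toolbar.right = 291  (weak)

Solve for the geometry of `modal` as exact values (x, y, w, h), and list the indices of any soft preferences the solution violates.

modal = (x=216, y=126, w=90, h=32)
violated soft preferences: 22

1. modal.x = 216  [nav.left = modal.left]
2. modal.w = 90  [nav.w = modal.w]
3. modal.y = 126  [modal.top = nav.bottom + 6]
4. modal.h = 32  [modal.h = 32]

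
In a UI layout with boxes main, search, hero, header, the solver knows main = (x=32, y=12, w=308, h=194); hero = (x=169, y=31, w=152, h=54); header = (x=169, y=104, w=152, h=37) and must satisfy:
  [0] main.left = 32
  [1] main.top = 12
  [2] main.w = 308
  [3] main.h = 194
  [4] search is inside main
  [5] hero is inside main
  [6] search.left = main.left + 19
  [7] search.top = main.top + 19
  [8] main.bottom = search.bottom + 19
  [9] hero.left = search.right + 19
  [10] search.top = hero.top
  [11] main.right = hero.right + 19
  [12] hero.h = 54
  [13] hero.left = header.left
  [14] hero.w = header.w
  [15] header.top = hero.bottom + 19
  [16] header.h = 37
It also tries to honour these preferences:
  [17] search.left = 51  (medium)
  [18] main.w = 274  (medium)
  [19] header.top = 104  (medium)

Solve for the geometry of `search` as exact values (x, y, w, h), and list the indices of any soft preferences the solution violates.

1. search.x = 51  [search.left = main.left + 19]
2. search.y = 31  [search.top = main.top + 19]
3. search.h = 156  [main.bottom = search.bottom + 19]
4. search.w = 99  [hero.left = search.right + 19]

search = (x=51, y=31, w=99, h=156)
violated soft preferences: 18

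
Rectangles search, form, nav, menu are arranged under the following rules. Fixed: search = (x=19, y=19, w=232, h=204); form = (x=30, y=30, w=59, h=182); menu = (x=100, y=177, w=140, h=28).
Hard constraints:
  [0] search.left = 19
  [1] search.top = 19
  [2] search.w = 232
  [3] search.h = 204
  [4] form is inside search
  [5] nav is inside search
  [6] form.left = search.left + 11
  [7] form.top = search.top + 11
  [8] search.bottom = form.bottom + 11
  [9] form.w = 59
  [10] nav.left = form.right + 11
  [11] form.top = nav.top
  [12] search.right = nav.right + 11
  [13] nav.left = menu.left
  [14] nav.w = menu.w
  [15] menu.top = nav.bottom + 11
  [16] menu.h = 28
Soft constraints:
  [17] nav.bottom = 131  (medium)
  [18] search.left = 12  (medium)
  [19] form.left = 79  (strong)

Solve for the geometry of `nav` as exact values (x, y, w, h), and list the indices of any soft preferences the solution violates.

nav = (x=100, y=30, w=140, h=136)
violated soft preferences: 17, 18, 19

1. nav.x = 100  [nav.left = form.right + 11]
2. nav.y = 30  [form.top = nav.top]
3. nav.w = 140  [search.right = nav.right + 11]
4. nav.h = 136  [menu.top = nav.bottom + 11]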